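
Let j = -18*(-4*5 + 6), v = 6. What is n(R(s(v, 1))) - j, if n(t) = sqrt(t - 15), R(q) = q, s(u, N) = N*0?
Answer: -252 + I*sqrt(15) ≈ -252.0 + 3.873*I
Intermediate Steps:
s(u, N) = 0
n(t) = sqrt(-15 + t)
j = 252 (j = -18*(-20 + 6) = -18*(-14) = 252)
n(R(s(v, 1))) - j = sqrt(-15 + 0) - 1*252 = sqrt(-15) - 252 = I*sqrt(15) - 252 = -252 + I*sqrt(15)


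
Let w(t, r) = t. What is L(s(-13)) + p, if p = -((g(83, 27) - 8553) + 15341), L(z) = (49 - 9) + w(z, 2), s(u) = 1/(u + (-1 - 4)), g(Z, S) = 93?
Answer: -123139/18 ≈ -6841.1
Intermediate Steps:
s(u) = 1/(-5 + u) (s(u) = 1/(u - 5) = 1/(-5 + u))
L(z) = 40 + z (L(z) = (49 - 9) + z = 40 + z)
p = -6881 (p = -((93 - 8553) + 15341) = -(-8460 + 15341) = -1*6881 = -6881)
L(s(-13)) + p = (40 + 1/(-5 - 13)) - 6881 = (40 + 1/(-18)) - 6881 = (40 - 1/18) - 6881 = 719/18 - 6881 = -123139/18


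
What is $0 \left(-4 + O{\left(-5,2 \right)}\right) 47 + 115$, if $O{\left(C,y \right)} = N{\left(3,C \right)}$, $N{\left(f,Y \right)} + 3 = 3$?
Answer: $115$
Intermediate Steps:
$N{\left(f,Y \right)} = 0$ ($N{\left(f,Y \right)} = -3 + 3 = 0$)
$O{\left(C,y \right)} = 0$
$0 \left(-4 + O{\left(-5,2 \right)}\right) 47 + 115 = 0 \left(-4 + 0\right) 47 + 115 = 0 \left(-4\right) 47 + 115 = 0 \cdot 47 + 115 = 0 + 115 = 115$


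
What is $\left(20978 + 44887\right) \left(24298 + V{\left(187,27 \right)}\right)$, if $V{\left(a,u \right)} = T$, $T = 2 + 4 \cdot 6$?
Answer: $1602100260$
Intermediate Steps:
$T = 26$ ($T = 2 + 24 = 26$)
$V{\left(a,u \right)} = 26$
$\left(20978 + 44887\right) \left(24298 + V{\left(187,27 \right)}\right) = \left(20978 + 44887\right) \left(24298 + 26\right) = 65865 \cdot 24324 = 1602100260$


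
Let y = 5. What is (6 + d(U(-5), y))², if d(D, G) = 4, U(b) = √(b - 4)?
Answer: 100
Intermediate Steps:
U(b) = √(-4 + b)
(6 + d(U(-5), y))² = (6 + 4)² = 10² = 100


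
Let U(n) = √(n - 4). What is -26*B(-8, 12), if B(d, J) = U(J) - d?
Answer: -208 - 52*√2 ≈ -281.54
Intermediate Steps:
U(n) = √(-4 + n)
B(d, J) = √(-4 + J) - d
-26*B(-8, 12) = -26*(√(-4 + 12) - 1*(-8)) = -26*(√8 + 8) = -26*(2*√2 + 8) = -26*(8 + 2*√2) = -208 - 52*√2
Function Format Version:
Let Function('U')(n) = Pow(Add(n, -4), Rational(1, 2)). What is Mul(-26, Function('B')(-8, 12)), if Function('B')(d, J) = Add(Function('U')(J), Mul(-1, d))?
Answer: Add(-208, Mul(-52, Pow(2, Rational(1, 2)))) ≈ -281.54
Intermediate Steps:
Function('U')(n) = Pow(Add(-4, n), Rational(1, 2))
Function('B')(d, J) = Add(Pow(Add(-4, J), Rational(1, 2)), Mul(-1, d))
Mul(-26, Function('B')(-8, 12)) = Mul(-26, Add(Pow(Add(-4, 12), Rational(1, 2)), Mul(-1, -8))) = Mul(-26, Add(Pow(8, Rational(1, 2)), 8)) = Mul(-26, Add(Mul(2, Pow(2, Rational(1, 2))), 8)) = Mul(-26, Add(8, Mul(2, Pow(2, Rational(1, 2))))) = Add(-208, Mul(-52, Pow(2, Rational(1, 2))))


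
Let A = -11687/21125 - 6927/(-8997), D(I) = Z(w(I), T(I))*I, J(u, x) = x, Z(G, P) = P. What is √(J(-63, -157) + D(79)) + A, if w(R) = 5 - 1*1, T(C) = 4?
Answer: 1056024/4873375 + √159 ≈ 12.826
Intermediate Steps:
w(R) = 4 (w(R) = 5 - 1 = 4)
D(I) = 4*I
A = 1056024/4873375 (A = -11687*1/21125 - 6927*(-1/8997) = -899/1625 + 2309/2999 = 1056024/4873375 ≈ 0.21669)
√(J(-63, -157) + D(79)) + A = √(-157 + 4*79) + 1056024/4873375 = √(-157 + 316) + 1056024/4873375 = √159 + 1056024/4873375 = 1056024/4873375 + √159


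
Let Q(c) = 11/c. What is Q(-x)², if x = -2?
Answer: 121/4 ≈ 30.250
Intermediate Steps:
Q(-x)² = (11/((-1*(-2))))² = (11/2)² = 121/4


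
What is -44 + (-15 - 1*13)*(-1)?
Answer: -16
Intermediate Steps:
-44 + (-15 - 1*13)*(-1) = -44 + (-15 - 13)*(-1) = -44 - 28*(-1) = -44 + 28 = -16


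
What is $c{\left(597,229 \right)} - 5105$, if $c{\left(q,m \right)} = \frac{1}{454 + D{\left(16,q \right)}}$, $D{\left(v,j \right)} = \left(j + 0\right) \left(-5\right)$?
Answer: $- \frac{12920756}{2531} \approx -5105.0$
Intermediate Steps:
$D{\left(v,j \right)} = - 5 j$ ($D{\left(v,j \right)} = j \left(-5\right) = - 5 j$)
$c{\left(q,m \right)} = \frac{1}{454 - 5 q}$
$c{\left(597,229 \right)} - 5105 = - \frac{1}{-454 + 5 \cdot 597} - 5105 = - \frac{1}{-454 + 2985} - 5105 = - \frac{1}{2531} - 5105 = - \frac{12920756}{2531}$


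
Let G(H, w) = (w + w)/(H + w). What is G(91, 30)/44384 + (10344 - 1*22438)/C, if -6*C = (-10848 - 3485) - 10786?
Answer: -32475070213/11241723768 ≈ -2.8888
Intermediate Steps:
G(H, w) = 2*w/(H + w) (G(H, w) = (2*w)/(H + w) = 2*w/(H + w))
C = 8373/2 (C = -((-10848 - 3485) - 10786)/6 = -(-14333 - 10786)/6 = -1/6*(-25119) = 8373/2 ≈ 4186.5)
G(91, 30)/44384 + (10344 - 1*22438)/C = (2*30/(91 + 30))/44384 + (10344 - 1*22438)/(8373/2) = (2*30/121)*(1/44384) + (10344 - 22438)*(2/8373) = (2*30*(1/121))*(1/44384) - 12094*2/8373 = (60/121)*(1/44384) - 24188/8373 = 15/1342616 - 24188/8373 = -32475070213/11241723768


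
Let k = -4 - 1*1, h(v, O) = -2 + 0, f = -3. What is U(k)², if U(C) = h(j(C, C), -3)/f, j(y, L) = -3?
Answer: 4/9 ≈ 0.44444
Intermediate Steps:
h(v, O) = -2
k = -5 (k = -4 - 1 = -5)
U(C) = ⅔ (U(C) = -2/(-3) = -2*(-⅓) = ⅔)
U(k)² = (⅔)² = 4/9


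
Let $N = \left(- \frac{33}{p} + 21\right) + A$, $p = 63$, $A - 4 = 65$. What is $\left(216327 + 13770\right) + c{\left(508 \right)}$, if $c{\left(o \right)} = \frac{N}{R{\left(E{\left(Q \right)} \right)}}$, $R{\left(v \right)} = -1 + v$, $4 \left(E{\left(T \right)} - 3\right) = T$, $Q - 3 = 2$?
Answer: $\frac{62823997}{273} \approx 2.3012 \cdot 10^{5}$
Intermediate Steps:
$A = 69$ ($A = 4 + 65 = 69$)
$Q = 5$ ($Q = 3 + 2 = 5$)
$E{\left(T \right)} = 3 + \frac{T}{4}$
$N = \frac{1879}{21}$ ($N = \left(- \frac{33}{63} + 21\right) + 69 = \left(\left(-33\right) \frac{1}{63} + 21\right) + 69 = \left(- \frac{11}{21} + 21\right) + 69 = \frac{430}{21} + 69 = \frac{1879}{21} \approx 89.476$)
$c{\left(o \right)} = \frac{7516}{273}$ ($c{\left(o \right)} = \frac{1879}{21 \left(-1 + \left(3 + \frac{1}{4} \cdot 5\right)\right)} = \frac{1879}{21 \left(-1 + \left(3 + \frac{5}{4}\right)\right)} = \frac{1879}{21 \left(-1 + \frac{17}{4}\right)} = \frac{1879}{21 \cdot \frac{13}{4}} = \frac{1879}{21} \cdot \frac{4}{13} = \frac{7516}{273}$)
$\left(216327 + 13770\right) + c{\left(508 \right)} = \left(216327 + 13770\right) + \frac{7516}{273} = 230097 + \frac{7516}{273} = \frac{62823997}{273}$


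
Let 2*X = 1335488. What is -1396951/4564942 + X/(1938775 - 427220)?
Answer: 55096727179/405891817930 ≈ 0.13574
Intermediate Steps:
X = 667744 (X = (½)*1335488 = 667744)
-1396951/4564942 + X/(1938775 - 427220) = -1396951/4564942 + 667744/(1938775 - 427220) = -1396951*1/4564942 + 667744/1511555 = -1396951/4564942 + 667744*(1/1511555) = -1396951/4564942 + 667744/1511555 = 55096727179/405891817930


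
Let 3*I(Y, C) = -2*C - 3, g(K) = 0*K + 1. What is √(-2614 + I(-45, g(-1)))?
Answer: I*√23541/3 ≈ 51.144*I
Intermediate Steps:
g(K) = 1 (g(K) = 0 + 1 = 1)
I(Y, C) = -1 - 2*C/3 (I(Y, C) = (-2*C - 3)/3 = (-3 - 2*C)/3 = -1 - 2*C/3)
√(-2614 + I(-45, g(-1))) = √(-2614 + (-1 - ⅔*1)) = √(-2614 + (-1 - ⅔)) = √(-2614 - 5/3) = √(-7847/3) = I*√23541/3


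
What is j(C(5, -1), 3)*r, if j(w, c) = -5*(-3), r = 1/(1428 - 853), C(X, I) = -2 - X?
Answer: 3/115 ≈ 0.026087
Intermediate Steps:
r = 1/575 ≈ 0.0017391
j(w, c) = 15
j(C(5, -1), 3)*r = 15*(1/575) = 3/115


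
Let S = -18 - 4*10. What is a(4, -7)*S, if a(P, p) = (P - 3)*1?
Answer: -58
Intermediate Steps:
S = -58 (S = -18 - 40 = -58)
a(P, p) = -3 + P (a(P, p) = (-3 + P)*1 = -3 + P)
a(4, -7)*S = (-3 + 4)*(-58) = 1*(-58) = -58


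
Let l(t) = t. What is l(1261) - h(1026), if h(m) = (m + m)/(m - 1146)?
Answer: 12781/10 ≈ 1278.1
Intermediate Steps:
h(m) = 2*m/(-1146 + m) (h(m) = (2*m)/(-1146 + m) = 2*m/(-1146 + m))
l(1261) - h(1026) = 1261 - 2*1026/(-1146 + 1026) = 1261 - 2*1026/(-120) = 1261 - 2*1026*(-1)/120 = 1261 - 1*(-171/10) = 1261 + 171/10 = 12781/10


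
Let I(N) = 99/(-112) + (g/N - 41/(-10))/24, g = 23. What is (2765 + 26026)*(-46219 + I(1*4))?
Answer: -212912777901/160 ≈ -1.3307e+9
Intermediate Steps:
I(N) = -599/840 + 23/(24*N) (I(N) = 99/(-112) + (23/N - 41/(-10))/24 = 99*(-1/112) + (23/N - 41*(-⅒))*(1/24) = -99/112 + (23/N + 41/10)*(1/24) = -99/112 + (41/10 + 23/N)*(1/24) = -99/112 + (41/240 + 23/(24*N)) = -599/840 + 23/(24*N))
(2765 + 26026)*(-46219 + I(1*4)) = (2765 + 26026)*(-46219 + (805 - 599*4)/(840*((1*4)))) = 28791*(-46219 + (1/840)*(805 - 599*4)/4) = 28791*(-46219 + (1/840)*(¼)*(805 - 2396)) = 28791*(-46219 + (1/840)*(¼)*(-1591)) = 28791*(-46219 - 1591/3360) = 28791*(-155297431/3360) = -212912777901/160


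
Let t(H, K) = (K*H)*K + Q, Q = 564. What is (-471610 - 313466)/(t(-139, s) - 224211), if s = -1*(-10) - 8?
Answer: 785076/224203 ≈ 3.5016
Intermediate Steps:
s = 2 (s = 10 - 8 = 2)
t(H, K) = 564 + H*K² (t(H, K) = (K*H)*K + 564 = (H*K)*K + 564 = H*K² + 564 = 564 + H*K²)
(-471610 - 313466)/(t(-139, s) - 224211) = (-471610 - 313466)/((564 - 139*2²) - 224211) = -785076/((564 - 139*4) - 224211) = -785076/((564 - 556) - 224211) = -785076/(8 - 224211) = -785076/(-224203) = -785076*(-1/224203) = 785076/224203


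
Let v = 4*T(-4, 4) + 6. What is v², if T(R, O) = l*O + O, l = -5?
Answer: 3364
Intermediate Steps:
T(R, O) = -4*O (T(R, O) = -5*O + O = -4*O)
v = -58 (v = 4*(-4*4) + 6 = 4*(-16) + 6 = -64 + 6 = -58)
v² = (-58)² = 3364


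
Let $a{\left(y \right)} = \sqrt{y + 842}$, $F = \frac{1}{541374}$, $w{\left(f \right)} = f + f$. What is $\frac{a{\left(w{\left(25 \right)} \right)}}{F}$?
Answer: $1082748 \sqrt{223} \approx 1.6169 \cdot 10^{7}$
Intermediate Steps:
$w{\left(f \right)} = 2 f$
$F = \frac{1}{541374} \approx 1.8472 \cdot 10^{-6}$
$a{\left(y \right)} = \sqrt{842 + y}$
$\frac{a{\left(w{\left(25 \right)} \right)}}{F} = \sqrt{842 + 2 \cdot 25} \frac{1}{\frac{1}{541374}} = \sqrt{842 + 50} \cdot 541374 = \sqrt{892} \cdot 541374 = 2 \sqrt{223} \cdot 541374 = 1082748 \sqrt{223}$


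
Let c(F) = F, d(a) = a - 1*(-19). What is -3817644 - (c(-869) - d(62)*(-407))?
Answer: -3849742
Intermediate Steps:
d(a) = 19 + a (d(a) = a + 19 = 19 + a)
-3817644 - (c(-869) - d(62)*(-407)) = -3817644 - (-869 - (19 + 62)*(-407)) = -3817644 - (-869 - 81*(-407)) = -3817644 - (-869 - 1*(-32967)) = -3817644 - (-869 + 32967) = -3817644 - 1*32098 = -3817644 - 32098 = -3849742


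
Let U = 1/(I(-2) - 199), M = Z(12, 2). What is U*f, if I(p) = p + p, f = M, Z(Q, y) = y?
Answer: -2/203 ≈ -0.0098522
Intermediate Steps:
M = 2
f = 2
I(p) = 2*p
U = -1/203 (U = 1/(2*(-2) - 199) = 1/(-4 - 199) = 1/(-203) = -1/203 ≈ -0.0049261)
U*f = -1/203*2 = -2/203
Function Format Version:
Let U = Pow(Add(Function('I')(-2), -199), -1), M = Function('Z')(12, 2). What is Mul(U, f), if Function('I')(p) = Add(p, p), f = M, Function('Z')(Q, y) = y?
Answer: Rational(-2, 203) ≈ -0.0098522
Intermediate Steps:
M = 2
f = 2
Function('I')(p) = Mul(2, p)
U = Rational(-1, 203) (U = Pow(Add(Mul(2, -2), -199), -1) = Pow(Add(-4, -199), -1) = Pow(-203, -1) = Rational(-1, 203) ≈ -0.0049261)
Mul(U, f) = Mul(Rational(-1, 203), 2) = Rational(-2, 203)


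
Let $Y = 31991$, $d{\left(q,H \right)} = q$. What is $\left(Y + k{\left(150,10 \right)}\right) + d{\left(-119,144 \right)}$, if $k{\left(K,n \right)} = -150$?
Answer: $31722$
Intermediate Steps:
$\left(Y + k{\left(150,10 \right)}\right) + d{\left(-119,144 \right)} = \left(31991 - 150\right) - 119 = 31841 - 119 = 31722$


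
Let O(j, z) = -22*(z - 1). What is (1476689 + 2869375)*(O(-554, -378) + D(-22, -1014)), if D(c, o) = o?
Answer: 31830572736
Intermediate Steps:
O(j, z) = 22 - 22*z (O(j, z) = -22*(-1 + z) = 22 - 22*z)
(1476689 + 2869375)*(O(-554, -378) + D(-22, -1014)) = (1476689 + 2869375)*((22 - 22*(-378)) - 1014) = 4346064*((22 + 8316) - 1014) = 4346064*(8338 - 1014) = 4346064*7324 = 31830572736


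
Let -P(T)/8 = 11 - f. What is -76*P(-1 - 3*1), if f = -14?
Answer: 15200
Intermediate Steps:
P(T) = -200 (P(T) = -8*(11 - 1*(-14)) = -8*(11 + 14) = -8*25 = -200)
-76*P(-1 - 3*1) = -76*(-200) = 15200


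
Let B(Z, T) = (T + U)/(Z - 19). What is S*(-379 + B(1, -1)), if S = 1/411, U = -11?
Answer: -1135/1233 ≈ -0.92052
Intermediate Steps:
B(Z, T) = (-11 + T)/(-19 + Z) (B(Z, T) = (T - 11)/(Z - 19) = (-11 + T)/(-19 + Z))
S = 1/411 ≈ 0.0024331
S*(-379 + B(1, -1)) = (-379 + (-11 - 1)/(-19 + 1))/411 = (-379 - 12/(-18))/411 = (-379 - 1/18*(-12))/411 = (-379 + 2/3)/411 = (1/411)*(-1135/3) = -1135/1233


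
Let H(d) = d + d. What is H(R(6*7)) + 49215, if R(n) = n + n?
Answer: 49383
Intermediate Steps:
R(n) = 2*n
H(d) = 2*d
H(R(6*7)) + 49215 = 2*(2*(6*7)) + 49215 = 2*(2*42) + 49215 = 2*84 + 49215 = 168 + 49215 = 49383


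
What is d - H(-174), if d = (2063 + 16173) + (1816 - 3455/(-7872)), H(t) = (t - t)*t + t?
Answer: 159222527/7872 ≈ 20226.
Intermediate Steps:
H(t) = t (H(t) = 0*t + t = 0 + t = t)
d = 157852799/7872 (d = 18236 + (1816 - 3455*(-1)/7872) = 18236 + (1816 - 1*(-3455/7872)) = 18236 + (1816 + 3455/7872) = 18236 + 14299007/7872 = 157852799/7872 ≈ 20052.)
d - H(-174) = 157852799/7872 - 1*(-174) = 157852799/7872 + 174 = 159222527/7872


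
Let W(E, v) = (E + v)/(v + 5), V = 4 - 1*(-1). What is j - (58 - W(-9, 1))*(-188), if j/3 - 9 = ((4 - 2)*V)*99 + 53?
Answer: 42932/3 ≈ 14311.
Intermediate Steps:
V = 5 (V = 4 + 1 = 5)
W(E, v) = (E + v)/(5 + v)
j = 3156 (j = 27 + 3*(((4 - 2)*5)*99 + 53) = 27 + 3*((2*5)*99 + 53) = 27 + 3*(10*99 + 53) = 27 + 3*(990 + 53) = 27 + 3*1043 = 27 + 3129 = 3156)
j - (58 - W(-9, 1))*(-188) = 3156 - (58 - (-9 + 1)/(5 + 1))*(-188) = 3156 - (58 - (-8)/6)*(-188) = 3156 - (58 - 1*(-4/3))*(-188) = 3156 - (58 + 4/3)*(-188) = 3156 - 178*(-188)/3 = 3156 - 1*(-33464/3) = 3156 + 33464/3 = 42932/3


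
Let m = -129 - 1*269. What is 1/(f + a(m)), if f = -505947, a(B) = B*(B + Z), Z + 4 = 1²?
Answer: -1/346349 ≈ -2.8873e-6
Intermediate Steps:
Z = -3 (Z = -4 + 1² = -4 + 1 = -3)
m = -398 (m = -129 - 269 = -398)
a(B) = B*(-3 + B) (a(B) = B*(B - 3) = B*(-3 + B))
1/(f + a(m)) = 1/(-505947 - 398*(-3 - 398)) = 1/(-505947 - 398*(-401)) = 1/(-505947 + 159598) = 1/(-346349) = -1/346349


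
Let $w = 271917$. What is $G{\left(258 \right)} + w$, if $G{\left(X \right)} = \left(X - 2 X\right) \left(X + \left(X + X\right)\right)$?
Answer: $72225$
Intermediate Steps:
$G{\left(X \right)} = - 3 X^{2}$ ($G{\left(X \right)} = - X \left(X + 2 X\right) = - X 3 X = - 3 X^{2}$)
$G{\left(258 \right)} + w = - 3 \cdot 258^{2} + 271917 = \left(-3\right) 66564 + 271917 = -199692 + 271917 = 72225$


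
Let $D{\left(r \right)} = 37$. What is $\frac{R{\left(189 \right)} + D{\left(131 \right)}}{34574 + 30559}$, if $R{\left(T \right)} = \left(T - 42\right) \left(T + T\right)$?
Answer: $\frac{55603}{65133} \approx 0.85368$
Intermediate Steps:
$R{\left(T \right)} = 2 T \left(-42 + T\right)$ ($R{\left(T \right)} = \left(-42 + T\right) 2 T = 2 T \left(-42 + T\right)$)
$\frac{R{\left(189 \right)} + D{\left(131 \right)}}{34574 + 30559} = \frac{2 \cdot 189 \left(-42 + 189\right) + 37}{34574 + 30559} = \frac{2 \cdot 189 \cdot 147 + 37}{65133} = \left(55566 + 37\right) \frac{1}{65133} = 55603 \cdot \frac{1}{65133} = \frac{55603}{65133}$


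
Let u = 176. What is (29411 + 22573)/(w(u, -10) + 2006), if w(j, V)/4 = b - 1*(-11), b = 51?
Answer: 25992/1127 ≈ 23.063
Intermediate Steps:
w(j, V) = 248 (w(j, V) = 4*(51 - 1*(-11)) = 4*(51 + 11) = 4*62 = 248)
(29411 + 22573)/(w(u, -10) + 2006) = (29411 + 22573)/(248 + 2006) = 51984/2254 = 51984*(1/2254) = 25992/1127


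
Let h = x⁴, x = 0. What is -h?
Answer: 0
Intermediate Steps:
h = 0 (h = 0⁴ = 0)
-h = -1*0 = 0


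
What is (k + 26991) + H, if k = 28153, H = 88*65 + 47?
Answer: 60911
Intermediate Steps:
H = 5767 (H = 5720 + 47 = 5767)
(k + 26991) + H = (28153 + 26991) + 5767 = 55144 + 5767 = 60911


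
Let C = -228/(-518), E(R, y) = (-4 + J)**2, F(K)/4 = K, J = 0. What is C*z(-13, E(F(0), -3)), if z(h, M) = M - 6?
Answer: 1140/259 ≈ 4.4015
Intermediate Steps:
F(K) = 4*K
E(R, y) = 16 (E(R, y) = (-4 + 0)**2 = (-4)**2 = 16)
z(h, M) = -6 + M
C = 114/259 (C = -228*(-1/518) = 114/259 ≈ 0.44015)
C*z(-13, E(F(0), -3)) = 114*(-6 + 16)/259 = (114/259)*10 = 1140/259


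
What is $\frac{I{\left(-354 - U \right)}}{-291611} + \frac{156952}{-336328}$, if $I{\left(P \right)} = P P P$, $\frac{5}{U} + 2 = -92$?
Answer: $\frac{1543603345548147895}{10182642599271784} \approx 151.59$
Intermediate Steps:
$U = - \frac{5}{94}$ ($U = \frac{5}{-2 - 92} = \frac{5}{-94} = 5 \left(- \frac{1}{94}\right) = - \frac{5}{94} \approx -0.053191$)
$I{\left(P \right)} = P^{3}$ ($I{\left(P \right)} = P^{2} P = P^{3}$)
$\frac{I{\left(-354 - U \right)}}{-291611} + \frac{156952}{-336328} = \frac{\left(-354 - - \frac{5}{94}\right)^{3}}{-291611} + \frac{156952}{-336328} = \left(-354 + \frac{5}{94}\right)^{3} \left(- \frac{1}{291611}\right) + 156952 \left(- \frac{1}{336328}\right) = \left(- \frac{33271}{94}\right)^{3} \left(- \frac{1}{291611}\right) - \frac{19619}{42041} = \left(- \frac{36829647561511}{830584}\right) \left(- \frac{1}{291611}\right) - \frac{19619}{42041} = \frac{36829647561511}{242207430824} - \frac{19619}{42041} = \frac{1543603345548147895}{10182642599271784}$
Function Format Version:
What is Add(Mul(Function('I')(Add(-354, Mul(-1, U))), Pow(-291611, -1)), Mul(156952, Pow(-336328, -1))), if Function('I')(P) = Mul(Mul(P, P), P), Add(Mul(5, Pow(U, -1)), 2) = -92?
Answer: Rational(1543603345548147895, 10182642599271784) ≈ 151.59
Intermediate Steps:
U = Rational(-5, 94) (U = Mul(5, Pow(Add(-2, -92), -1)) = Mul(5, Pow(-94, -1)) = Mul(5, Rational(-1, 94)) = Rational(-5, 94) ≈ -0.053191)
Function('I')(P) = Pow(P, 3) (Function('I')(P) = Mul(Pow(P, 2), P) = Pow(P, 3))
Add(Mul(Function('I')(Add(-354, Mul(-1, U))), Pow(-291611, -1)), Mul(156952, Pow(-336328, -1))) = Add(Mul(Pow(Add(-354, Mul(-1, Rational(-5, 94))), 3), Pow(-291611, -1)), Mul(156952, Pow(-336328, -1))) = Add(Mul(Pow(Add(-354, Rational(5, 94)), 3), Rational(-1, 291611)), Mul(156952, Rational(-1, 336328))) = Add(Mul(Pow(Rational(-33271, 94), 3), Rational(-1, 291611)), Rational(-19619, 42041)) = Add(Mul(Rational(-36829647561511, 830584), Rational(-1, 291611)), Rational(-19619, 42041)) = Add(Rational(36829647561511, 242207430824), Rational(-19619, 42041)) = Rational(1543603345548147895, 10182642599271784)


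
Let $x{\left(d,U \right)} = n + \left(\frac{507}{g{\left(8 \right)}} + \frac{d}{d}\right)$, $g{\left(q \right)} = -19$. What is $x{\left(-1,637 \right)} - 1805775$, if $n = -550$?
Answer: $- \frac{34320663}{19} \approx -1.8064 \cdot 10^{6}$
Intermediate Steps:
$x{\left(d,U \right)} = - \frac{10938}{19}$ ($x{\left(d,U \right)} = -550 + \left(\frac{507}{-19} + \frac{d}{d}\right) = -550 + \left(507 \left(- \frac{1}{19}\right) + 1\right) = -550 + \left(- \frac{507}{19} + 1\right) = -550 - \frac{488}{19} = - \frac{10938}{19}$)
$x{\left(-1,637 \right)} - 1805775 = - \frac{10938}{19} - 1805775 = - \frac{34320663}{19}$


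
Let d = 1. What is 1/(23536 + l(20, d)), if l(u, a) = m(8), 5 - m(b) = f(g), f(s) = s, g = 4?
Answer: 1/23537 ≈ 4.2486e-5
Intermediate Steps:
m(b) = 1 (m(b) = 5 - 1*4 = 5 - 4 = 1)
l(u, a) = 1
1/(23536 + l(20, d)) = 1/(23536 + 1) = 1/23537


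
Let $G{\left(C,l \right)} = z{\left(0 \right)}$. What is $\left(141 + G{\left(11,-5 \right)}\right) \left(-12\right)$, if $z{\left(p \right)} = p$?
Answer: $-1692$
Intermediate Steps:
$G{\left(C,l \right)} = 0$
$\left(141 + G{\left(11,-5 \right)}\right) \left(-12\right) = \left(141 + 0\right) \left(-12\right) = 141 \left(-12\right) = -1692$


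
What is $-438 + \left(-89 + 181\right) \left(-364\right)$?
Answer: $-33926$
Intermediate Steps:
$-438 + \left(-89 + 181\right) \left(-364\right) = -438 + 92 \left(-364\right) = -438 - 33488 = -33926$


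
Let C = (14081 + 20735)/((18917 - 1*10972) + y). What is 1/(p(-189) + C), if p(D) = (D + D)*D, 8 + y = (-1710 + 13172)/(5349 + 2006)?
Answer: 58388097/4171618497554 ≈ 1.3997e-5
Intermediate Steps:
y = -47378/7355 (y = -8 + (-1710 + 13172)/(5349 + 2006) = -8 + 11462/7355 = -47378/7355 ≈ -6.4416)
C = 256071680/58388097 (C = (14081 + 20735)/((18917 - 1*10972) - 47378/7355) = 34816/((18917 - 10972) - 47378/7355) = 34816/(7945 - 47378/7355) = 34816/(58388097/7355) = 34816*(7355/58388097) = 256071680/58388097 ≈ 4.3857)
p(D) = 2*D**2 (p(D) = (2*D)*D = 2*D**2)
1/(p(-189) + C) = 1/(2*(-189)**2 + 256071680/58388097) = 1/(2*35721 + 256071680/58388097) = 1/(71442 + 256071680/58388097) = 1/(4171618497554/58388097) = 58388097/4171618497554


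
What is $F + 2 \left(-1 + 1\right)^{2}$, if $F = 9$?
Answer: $9$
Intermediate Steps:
$F + 2 \left(-1 + 1\right)^{2} = 9 + 2 \left(-1 + 1\right)^{2} = 9 + 2 \cdot 0^{2} = 9 + 2 \cdot 0 = 9 + 0 = 9$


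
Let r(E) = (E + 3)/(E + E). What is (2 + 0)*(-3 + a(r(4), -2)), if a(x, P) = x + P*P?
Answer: 15/4 ≈ 3.7500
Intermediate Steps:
r(E) = (3 + E)/(2*E) (r(E) = (3 + E)/((2*E)) = (3 + E)*(1/(2*E)) = (3 + E)/(2*E))
a(x, P) = x + P**2
(2 + 0)*(-3 + a(r(4), -2)) = (2 + 0)*(-3 + ((1/2)*(3 + 4)/4 + (-2)**2)) = 2*(-3 + ((1/2)*(1/4)*7 + 4)) = 2*(-3 + (7/8 + 4)) = 2*(-3 + 39/8) = 2*(15/8) = 15/4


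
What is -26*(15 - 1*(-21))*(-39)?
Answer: 36504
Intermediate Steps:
-26*(15 - 1*(-21))*(-39) = -26*(15 + 21)*(-39) = -26*36*(-39) = -936*(-39) = 36504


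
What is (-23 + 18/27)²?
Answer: 4489/9 ≈ 498.78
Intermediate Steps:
(-23 + 18/27)² = (-23 + 18*(1/27))² = (-23 + ⅔)² = (-67/3)² = 4489/9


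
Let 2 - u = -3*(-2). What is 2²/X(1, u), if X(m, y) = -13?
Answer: -4/13 ≈ -0.30769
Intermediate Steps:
u = -4 (u = 2 - (-3)*(-2) = 2 - 1*6 = 2 - 6 = -4)
2²/X(1, u) = 2²/(-13) = 4*(-1/13) = -4/13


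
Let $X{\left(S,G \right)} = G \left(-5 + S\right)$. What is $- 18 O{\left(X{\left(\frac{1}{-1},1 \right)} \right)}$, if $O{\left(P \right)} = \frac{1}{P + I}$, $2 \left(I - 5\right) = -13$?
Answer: $\frac{12}{5} \approx 2.4$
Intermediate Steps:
$I = - \frac{3}{2}$ ($I = 5 + \frac{1}{2} \left(-13\right) = 5 - \frac{13}{2} = - \frac{3}{2} \approx -1.5$)
$O{\left(P \right)} = \frac{1}{- \frac{3}{2} + P}$ ($O{\left(P \right)} = \frac{1}{P - \frac{3}{2}} = \frac{1}{- \frac{3}{2} + P}$)
$- 18 O{\left(X{\left(\frac{1}{-1},1 \right)} \right)} = - 18 \frac{2}{-3 + 2 \cdot 1 \left(-5 + \frac{1}{-1}\right)} = - 18 \frac{2}{-3 + 2 \cdot 1 \left(-5 - 1\right)} = - 18 \frac{2}{-3 + 2 \cdot 1 \left(-6\right)} = - 18 \frac{2}{-3 + 2 \left(-6\right)} = - 18 \frac{2}{-3 - 12} = - 18 \frac{2}{-15} = - 18 \cdot 2 \left(- \frac{1}{15}\right) = \left(-18\right) \left(- \frac{2}{15}\right) = \frac{12}{5}$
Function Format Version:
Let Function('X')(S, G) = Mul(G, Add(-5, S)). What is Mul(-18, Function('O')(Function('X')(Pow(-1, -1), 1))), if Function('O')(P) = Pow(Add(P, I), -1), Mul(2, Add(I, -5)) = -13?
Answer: Rational(12, 5) ≈ 2.4000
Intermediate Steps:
I = Rational(-3, 2) (I = Add(5, Mul(Rational(1, 2), -13)) = Add(5, Rational(-13, 2)) = Rational(-3, 2) ≈ -1.5000)
Function('O')(P) = Pow(Add(Rational(-3, 2), P), -1) (Function('O')(P) = Pow(Add(P, Rational(-3, 2)), -1) = Pow(Add(Rational(-3, 2), P), -1))
Mul(-18, Function('O')(Function('X')(Pow(-1, -1), 1))) = Mul(-18, Mul(2, Pow(Add(-3, Mul(2, Mul(1, Add(-5, Pow(-1, -1))))), -1))) = Mul(-18, Mul(2, Pow(Add(-3, Mul(2, Mul(1, Add(-5, -1)))), -1))) = Mul(-18, Mul(2, Pow(Add(-3, Mul(2, Mul(1, -6))), -1))) = Mul(-18, Mul(2, Pow(Add(-3, Mul(2, -6)), -1))) = Mul(-18, Mul(2, Pow(Add(-3, -12), -1))) = Mul(-18, Mul(2, Pow(-15, -1))) = Mul(-18, Mul(2, Rational(-1, 15))) = Mul(-18, Rational(-2, 15)) = Rational(12, 5)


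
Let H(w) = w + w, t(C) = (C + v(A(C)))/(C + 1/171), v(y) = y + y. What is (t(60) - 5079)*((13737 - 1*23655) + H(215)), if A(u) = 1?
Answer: 15947496816/331 ≈ 4.8180e+7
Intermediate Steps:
v(y) = 2*y
t(C) = (2 + C)/(1/171 + C) (t(C) = (C + 2*1)/(C + 1/171) = (C + 2)/(C + 1/171) = (2 + C)/(1/171 + C))
H(w) = 2*w
(t(60) - 5079)*((13737 - 1*23655) + H(215)) = (171*(2 + 60)/(1 + 171*60) - 5079)*((13737 - 1*23655) + 2*215) = (171*62/(1 + 10260) - 5079)*((13737 - 23655) + 430) = (171*62/10261 - 5079)*(-9918 + 430) = (171*(1/10261)*62 - 5079)*(-9488) = (342/331 - 5079)*(-9488) = -1680807/331*(-9488) = 15947496816/331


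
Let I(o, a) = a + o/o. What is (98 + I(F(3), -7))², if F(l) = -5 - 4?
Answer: 8464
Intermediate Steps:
F(l) = -9
I(o, a) = 1 + a (I(o, a) = a + 1 = 1 + a)
(98 + I(F(3), -7))² = (98 + (1 - 7))² = (98 - 6)² = 92² = 8464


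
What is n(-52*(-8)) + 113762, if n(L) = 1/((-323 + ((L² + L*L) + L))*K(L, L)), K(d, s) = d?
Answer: 16384148855361/144021280 ≈ 1.1376e+5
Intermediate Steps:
n(L) = 1/(L*(-323 + L + 2*L²)) (n(L) = 1/((-323 + ((L² + L*L) + L))*L) = 1/((-323 + ((L² + L²) + L))*L) = 1/((-323 + (2*L² + L))*L) = 1/((-323 + (L + 2*L²))*L) = 1/((-323 + L + 2*L²)*L) = 1/(L*(-323 + L + 2*L²)))
n(-52*(-8)) + 113762 = 1/(((-52*(-8)))*(-323 - 52*(-8) + 2*(-52*(-8))²)) + 113762 = 1/(416*(-323 + 416 + 2*416²)) + 113762 = 1/(416*(-323 + 416 + 2*173056)) + 113762 = 1/(416*(-323 + 416 + 346112)) + 113762 = (1/416)/346205 + 113762 = (1/416)*(1/346205) + 113762 = 1/144021280 + 113762 = 16384148855361/144021280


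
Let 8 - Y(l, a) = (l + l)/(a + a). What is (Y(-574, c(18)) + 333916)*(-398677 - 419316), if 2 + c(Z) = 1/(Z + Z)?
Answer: -19376569104420/71 ≈ -2.7291e+11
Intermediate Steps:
c(Z) = -2 + 1/(2*Z) (c(Z) = -2 + 1/(Z + Z) = -2 + 1/(2*Z))
Y(l, a) = 8 - l/a (Y(l, a) = 8 - (l + l)/(a + a) = 8 - 2*l/(2*a) = 8 - 2*l*1/(2*a) = 8 - l/a)
(Y(-574, c(18)) + 333916)*(-398677 - 419316) = ((8 - 1*(-574)/(-2 + (½)/18)) + 333916)*(-398677 - 419316) = ((8 - 1*(-574)/(-2 + (½)*(1/18))) + 333916)*(-817993) = ((8 - 1*(-574)/(-2 + 1/36)) + 333916)*(-817993) = ((8 - 1*(-574)/(-71/36)) + 333916)*(-817993) = ((8 - 1*(-574)*(-36/71)) + 333916)*(-817993) = ((8 - 20664/71) + 333916)*(-817993) = (-20096/71 + 333916)*(-817993) = (23687940/71)*(-817993) = -19376569104420/71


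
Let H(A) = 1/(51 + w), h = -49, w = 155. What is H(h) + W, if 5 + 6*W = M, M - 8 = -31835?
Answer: -3278693/618 ≈ -5305.3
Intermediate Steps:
M = -31827 (M = 8 - 31835 = -31827)
W = -15916/3 (W = -⅚ + (⅙)*(-31827) = -⅚ - 10609/2 = -15916/3 ≈ -5305.3)
H(A) = 1/206 (H(A) = 1/(51 + 155) = 1/206)
H(h) + W = 1/206 - 15916/3 = -3278693/618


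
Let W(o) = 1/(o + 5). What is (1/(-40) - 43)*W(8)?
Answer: -1721/520 ≈ -3.3096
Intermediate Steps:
W(o) = 1/(5 + o)
(1/(-40) - 43)*W(8) = (1/(-40) - 43)/(5 + 8) = (-1/40 - 43)/13 = -1721/40*1/13 = -1721/520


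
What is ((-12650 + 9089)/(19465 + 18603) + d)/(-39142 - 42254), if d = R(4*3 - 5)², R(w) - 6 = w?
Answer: -6429931/3098582928 ≈ -0.0020751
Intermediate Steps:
R(w) = 6 + w
d = 169 (d = (6 + (4*3 - 5))² = (6 + (12 - 5))² = (6 + 7)² = 13² = 169)
((-12650 + 9089)/(19465 + 18603) + d)/(-39142 - 42254) = ((-12650 + 9089)/(19465 + 18603) + 169)/(-39142 - 42254) = (-3561/38068 + 169)/(-81396) = (-3561*1/38068 + 169)*(-1/81396) = (-3561/38068 + 169)*(-1/81396) = (6429931/38068)*(-1/81396) = -6429931/3098582928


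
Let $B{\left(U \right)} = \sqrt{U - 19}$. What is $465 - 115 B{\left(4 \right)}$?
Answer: $465 - 115 i \sqrt{15} \approx 465.0 - 445.39 i$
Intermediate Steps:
$B{\left(U \right)} = \sqrt{-19 + U}$
$465 - 115 B{\left(4 \right)} = 465 - 115 \sqrt{-19 + 4} = 465 - 115 \sqrt{-15} = 465 - 115 i \sqrt{15}$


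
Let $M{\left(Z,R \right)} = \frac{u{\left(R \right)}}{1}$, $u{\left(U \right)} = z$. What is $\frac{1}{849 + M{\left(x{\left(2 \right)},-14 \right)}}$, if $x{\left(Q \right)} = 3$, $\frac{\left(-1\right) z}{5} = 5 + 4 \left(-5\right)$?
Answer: $\frac{1}{924} \approx 0.0010823$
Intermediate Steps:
$z = 75$ ($z = - 5 \left(5 + 4 \left(-5\right)\right) = - 5 \left(5 - 20\right) = \left(-5\right) \left(-15\right) = 75$)
$u{\left(U \right)} = 75$
$M{\left(Z,R \right)} = 75$ ($M{\left(Z,R \right)} = \frac{75}{1} = 75 \cdot 1 = 75$)
$\frac{1}{849 + M{\left(x{\left(2 \right)},-14 \right)}} = \frac{1}{849 + 75} = \frac{1}{924}$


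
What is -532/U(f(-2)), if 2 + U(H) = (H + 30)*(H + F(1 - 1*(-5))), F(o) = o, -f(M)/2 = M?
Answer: -266/169 ≈ -1.5740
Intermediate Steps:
f(M) = -2*M
U(H) = -2 + (6 + H)*(30 + H) (U(H) = -2 + (H + 30)*(H + (1 - 1*(-5))) = -2 + (30 + H)*(H + (1 + 5)) = -2 + (30 + H)*(H + 6) = -2 + (30 + H)*(6 + H) = -2 + (6 + H)*(30 + H))
-532/U(f(-2)) = -532/(178 + (-2*(-2))² + 36*(-2*(-2))) = -532/(178 + 4² + 36*4) = -532/(178 + 16 + 144) = -532/338 = -532*1/338 = -266/169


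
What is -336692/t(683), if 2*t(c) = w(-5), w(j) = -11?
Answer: 673384/11 ≈ 61217.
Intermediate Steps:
t(c) = -11/2 (t(c) = (½)*(-11) = -11/2)
-336692/t(683) = -336692/(-11/2) = -336692*(-2/11) = 673384/11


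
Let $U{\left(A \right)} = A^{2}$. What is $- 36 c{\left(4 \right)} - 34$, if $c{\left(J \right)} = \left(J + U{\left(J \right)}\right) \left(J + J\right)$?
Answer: $-5794$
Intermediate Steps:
$c{\left(J \right)} = 2 J \left(J + J^{2}\right)$ ($c{\left(J \right)} = \left(J + J^{2}\right) \left(J + J\right) = \left(J + J^{2}\right) 2 J = 2 J \left(J + J^{2}\right)$)
$- 36 c{\left(4 \right)} - 34 = - 36 \cdot 2 \cdot 4^{2} \left(1 + 4\right) - 34 = - 36 \cdot 2 \cdot 16 \cdot 5 - 34 = \left(-36\right) 160 - 34 = -5760 - 34 = -5794$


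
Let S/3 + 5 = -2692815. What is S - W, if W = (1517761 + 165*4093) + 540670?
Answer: -10812236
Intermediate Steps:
S = -8078460 (S = -15 + 3*(-2692815) = -15 - 8078445 = -8078460)
W = 2733776 (W = (1517761 + 675345) + 540670 = 2193106 + 540670 = 2733776)
S - W = -8078460 - 1*2733776 = -8078460 - 2733776 = -10812236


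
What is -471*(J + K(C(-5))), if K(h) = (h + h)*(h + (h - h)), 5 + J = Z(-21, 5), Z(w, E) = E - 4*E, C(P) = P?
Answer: -14130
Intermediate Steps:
Z(w, E) = -3*E
J = -20 (J = -5 - 3*5 = -5 - 15 = -20)
K(h) = 2*h² (K(h) = (2*h)*(h + 0) = (2*h)*h = 2*h²)
-471*(J + K(C(-5))) = -471*(-20 + 2*(-5)²) = -471*(-20 + 2*25) = -471*(-20 + 50) = -471*30 = -14130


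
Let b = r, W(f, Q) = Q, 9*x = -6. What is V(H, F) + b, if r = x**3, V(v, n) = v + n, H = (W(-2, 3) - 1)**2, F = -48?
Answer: -1196/27 ≈ -44.296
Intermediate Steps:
x = -2/3 (x = (1/9)*(-6) = -2/3 ≈ -0.66667)
H = 4 (H = (3 - 1)**2 = 2**2 = 4)
V(v, n) = n + v
r = -8/27 (r = (-2/3)**3 = -8/27 ≈ -0.29630)
b = -8/27 ≈ -0.29630
V(H, F) + b = (-48 + 4) - 8/27 = -44 - 8/27 = -1196/27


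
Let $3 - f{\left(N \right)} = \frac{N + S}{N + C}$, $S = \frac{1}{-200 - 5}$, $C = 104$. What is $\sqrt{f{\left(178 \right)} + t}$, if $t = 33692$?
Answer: $\frac{\sqrt{12511827684490}}{19270} \approx 183.56$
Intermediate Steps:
$S = - \frac{1}{205}$ ($S = \frac{1}{-205} = - \frac{1}{205} \approx -0.0048781$)
$f{\left(N \right)} = 3 - \frac{- \frac{1}{205} + N}{104 + N}$ ($f{\left(N \right)} = 3 - \frac{N - \frac{1}{205}}{N + 104} = 3 - \frac{- \frac{1}{205} + N}{104 + N}$)
$\sqrt{f{\left(178 \right)} + t} = \sqrt{\frac{63961 + 410 \cdot 178}{205 \left(104 + 178\right)} + 33692} = \sqrt{\frac{63961 + 72980}{205 \cdot 282} + 33692} = \sqrt{\frac{1}{205} \cdot \frac{1}{282} \cdot 136941 + 33692} = \sqrt{\frac{45647}{19270} + 33692} = \sqrt{\frac{649290487}{19270}} = \frac{\sqrt{12511827684490}}{19270}$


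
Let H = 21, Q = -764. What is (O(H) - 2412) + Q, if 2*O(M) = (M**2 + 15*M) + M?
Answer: -5575/2 ≈ -2787.5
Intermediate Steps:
O(M) = M**2/2 + 8*M (O(M) = ((M**2 + 15*M) + M)/2 = (M**2 + 16*M)/2 = M**2/2 + 8*M)
(O(H) - 2412) + Q = ((1/2)*21*(16 + 21) - 2412) - 764 = ((1/2)*21*37 - 2412) - 764 = (777/2 - 2412) - 764 = -4047/2 - 764 = -5575/2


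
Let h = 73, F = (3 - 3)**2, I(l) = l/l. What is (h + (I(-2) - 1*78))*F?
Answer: 0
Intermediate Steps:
I(l) = 1
F = 0 (F = 0**2 = 0)
(h + (I(-2) - 1*78))*F = (73 + (1 - 1*78))*0 = (73 + (1 - 78))*0 = (73 - 77)*0 = -4*0 = 0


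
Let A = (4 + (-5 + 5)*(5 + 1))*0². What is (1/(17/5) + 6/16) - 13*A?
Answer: 91/136 ≈ 0.66912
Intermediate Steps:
A = 0 (A = (4 + 0*6)*0 = (4 + 0)*0 = 4*0 = 0)
(1/(17/5) + 6/16) - 13*A = (1/(17/5) + 6/16) - 13*0 = (1/(17*(⅕)) + 6*(1/16)) + 0 = (1/(17/5) + 3/8) + 0 = (1*(5/17) + 3/8) + 0 = (5/17 + 3/8) + 0 = 91/136 + 0 = 91/136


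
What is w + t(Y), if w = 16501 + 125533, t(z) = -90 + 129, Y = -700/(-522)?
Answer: 142073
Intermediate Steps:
Y = 350/261 (Y = -700*(-1/522) = 350/261 ≈ 1.3410)
t(z) = 39
w = 142034
w + t(Y) = 142034 + 39 = 142073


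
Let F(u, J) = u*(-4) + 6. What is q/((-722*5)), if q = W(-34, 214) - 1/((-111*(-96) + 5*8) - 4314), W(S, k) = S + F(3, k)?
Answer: 255281/23039020 ≈ 0.011080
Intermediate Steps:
F(u, J) = 6 - 4*u (F(u, J) = -4*u + 6 = 6 - 4*u)
W(S, k) = -6 + S (W(S, k) = S + (6 - 4*3) = S + (6 - 12) = S - 6 = -6 + S)
q = -255281/6382 (q = (-6 - 34) - 1/((-111*(-96) + 5*8) - 4314) = -40 - 1/((10656 + 40) - 4314) = -40 - 1/(10696 - 4314) = -40 - 1/6382 = -255281/6382 ≈ -40.000)
q/((-722*5)) = -255281/(6382*((-722*5))) = -255281/6382/(-3610) = -255281/6382*(-1/3610) = 255281/23039020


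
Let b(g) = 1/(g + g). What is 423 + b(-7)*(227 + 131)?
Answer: 2782/7 ≈ 397.43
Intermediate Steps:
b(g) = 1/(2*g)
423 + b(-7)*(227 + 131) = 423 + ((½)/(-7))*(227 + 131) = 423 + ((½)*(-⅐))*358 = 423 - 1/14*358 = 423 - 179/7 = 2782/7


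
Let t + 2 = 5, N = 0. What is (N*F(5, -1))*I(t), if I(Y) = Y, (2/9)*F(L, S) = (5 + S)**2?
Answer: 0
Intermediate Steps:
F(L, S) = 9*(5 + S)**2/2
t = 3 (t = -2 + 5 = 3)
(N*F(5, -1))*I(t) = (0*(9*(5 - 1)**2/2))*3 = (0*((9/2)*4**2))*3 = (0*((9/2)*16))*3 = (0*72)*3 = 0*3 = 0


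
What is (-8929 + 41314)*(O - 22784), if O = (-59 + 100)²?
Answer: -683420655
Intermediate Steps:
O = 1681 (O = 41² = 1681)
(-8929 + 41314)*(O - 22784) = (-8929 + 41314)*(1681 - 22784) = 32385*(-21103) = -683420655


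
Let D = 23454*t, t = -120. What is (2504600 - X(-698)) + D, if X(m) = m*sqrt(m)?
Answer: -309880 + 698*I*sqrt(698) ≈ -3.0988e+5 + 18441.0*I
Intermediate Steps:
X(m) = m**(3/2)
D = -2814480 (D = 23454*(-120) = -2814480)
(2504600 - X(-698)) + D = (2504600 - (-698)**(3/2)) - 2814480 = (2504600 - (-698)*I*sqrt(698)) - 2814480 = (2504600 + 698*I*sqrt(698)) - 2814480 = -309880 + 698*I*sqrt(698)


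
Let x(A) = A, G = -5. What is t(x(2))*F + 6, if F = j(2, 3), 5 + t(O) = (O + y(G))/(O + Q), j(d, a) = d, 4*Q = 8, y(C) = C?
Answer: -11/2 ≈ -5.5000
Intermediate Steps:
Q = 2 (Q = (¼)*8 = 2)
t(O) = -5 + (-5 + O)/(2 + O) (t(O) = -5 + (O - 5)/(O + 2) = -5 + (-5 + O)/(2 + O))
F = 2
t(x(2))*F + 6 = ((-15 - 4*2)/(2 + 2))*2 + 6 = ((-15 - 8)/4)*2 + 6 = ((¼)*(-23))*2 + 6 = -23/4*2 + 6 = -23/2 + 6 = -11/2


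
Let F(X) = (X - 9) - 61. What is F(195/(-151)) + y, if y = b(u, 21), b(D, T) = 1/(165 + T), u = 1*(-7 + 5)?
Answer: -2002139/28086 ≈ -71.286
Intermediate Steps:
F(X) = -70 + X (F(X) = (-9 + X) - 61 = -70 + X)
u = -2 (u = 1*(-2) = -2)
y = 1/186 (y = 1/(165 + 21) = 1/186 ≈ 0.0053763)
F(195/(-151)) + y = (-70 + 195/(-151)) + 1/186 = (-70 + 195*(-1/151)) + 1/186 = (-70 - 195/151) + 1/186 = -10765/151 + 1/186 = -2002139/28086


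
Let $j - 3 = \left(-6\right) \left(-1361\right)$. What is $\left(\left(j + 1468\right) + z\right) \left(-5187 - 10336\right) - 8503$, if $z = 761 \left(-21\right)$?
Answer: $98469409$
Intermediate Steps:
$j = 8169$ ($j = 3 - -8166 = 3 + 8166 = 8169$)
$z = -15981$
$\left(\left(j + 1468\right) + z\right) \left(-5187 - 10336\right) - 8503 = \left(\left(8169 + 1468\right) - 15981\right) \left(-5187 - 10336\right) - 8503 = \left(9637 - 15981\right) \left(-15523\right) - 8503 = \left(-6344\right) \left(-15523\right) - 8503 = 98477912 - 8503 = 98469409$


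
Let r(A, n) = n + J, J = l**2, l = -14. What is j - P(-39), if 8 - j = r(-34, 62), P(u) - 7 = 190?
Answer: -447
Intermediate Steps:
J = 196 (J = (-14)**2 = 196)
r(A, n) = 196 + n (r(A, n) = n + 196 = 196 + n)
P(u) = 197 (P(u) = 7 + 190 = 197)
j = -250 (j = 8 - (196 + 62) = 8 - 1*258 = 8 - 258 = -250)
j - P(-39) = -250 - 1*197 = -250 - 197 = -447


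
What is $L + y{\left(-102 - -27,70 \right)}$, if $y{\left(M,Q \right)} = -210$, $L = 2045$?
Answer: $1835$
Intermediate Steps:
$L + y{\left(-102 - -27,70 \right)} = 2045 - 210 = 1835$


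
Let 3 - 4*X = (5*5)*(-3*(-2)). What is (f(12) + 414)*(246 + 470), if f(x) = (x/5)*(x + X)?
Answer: 1269468/5 ≈ 2.5389e+5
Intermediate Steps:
X = -147/4 (X = ¾ - 5*5*(-3*(-2))/4 = ¾ - 25*6/4 = ¾ - ¼*150 = ¾ - 75/2 = -147/4 ≈ -36.750)
f(x) = x*(-147/4 + x)/5 (f(x) = (x/5)*(x - 147/4) = (x*(⅕))*(-147/4 + x) = (x/5)*(-147/4 + x) = x*(-147/4 + x)/5)
(f(12) + 414)*(246 + 470) = ((1/20)*12*(-147 + 4*12) + 414)*(246 + 470) = ((1/20)*12*(-147 + 48) + 414)*716 = ((1/20)*12*(-99) + 414)*716 = (-297/5 + 414)*716 = (1773/5)*716 = 1269468/5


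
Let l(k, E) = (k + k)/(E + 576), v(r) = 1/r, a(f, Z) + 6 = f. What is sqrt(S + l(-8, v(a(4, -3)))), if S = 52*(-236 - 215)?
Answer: 2*I*sqrt(7767317471)/1151 ≈ 153.14*I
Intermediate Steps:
a(f, Z) = -6 + f
l(k, E) = 2*k/(576 + E) (l(k, E) = (2*k)/(576 + E) = 2*k/(576 + E))
S = -23452 (S = 52*(-451) = -23452)
sqrt(S + l(-8, v(a(4, -3)))) = sqrt(-23452 + 2*(-8)/(576 + 1/(-6 + 4))) = sqrt(-23452 + 2*(-8)/(576 + 1/(-2))) = sqrt(-23452 + 2*(-8)/(576 - 1/2)) = sqrt(-23452 + 2*(-8)/(1151/2)) = sqrt(-23452 + 2*(-8)*(2/1151)) = sqrt(-23452 - 32/1151) = sqrt(-26993284/1151) = 2*I*sqrt(7767317471)/1151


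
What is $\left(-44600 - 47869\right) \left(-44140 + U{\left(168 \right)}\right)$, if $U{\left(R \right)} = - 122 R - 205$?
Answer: $5995782429$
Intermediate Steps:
$U{\left(R \right)} = -205 - 122 R$
$\left(-44600 - 47869\right) \left(-44140 + U{\left(168 \right)}\right) = \left(-44600 - 47869\right) \left(-44140 - 20701\right) = - 92469 \left(-44140 - 20701\right) = \left(-92469\right) \left(-64841\right) = 5995782429$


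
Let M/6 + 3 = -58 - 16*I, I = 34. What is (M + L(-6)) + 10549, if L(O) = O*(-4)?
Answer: 6943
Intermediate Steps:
L(O) = -4*O
M = -3630 (M = -18 + 6*(-58 - 16*34) = -18 + 6*(-58 - 544) = -18 + 6*(-602) = -18 - 3612 = -3630)
(M + L(-6)) + 10549 = (-3630 - 4*(-6)) + 10549 = (-3630 + 24) + 10549 = -3606 + 10549 = 6943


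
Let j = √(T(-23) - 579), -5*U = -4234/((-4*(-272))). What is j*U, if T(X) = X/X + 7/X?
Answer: 2117*I*√305923/62560 ≈ 18.717*I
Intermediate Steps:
U = 2117/2720 (U = -(-4234)/(5*((-4*(-272)))) = -(-4234)/(5*1088) = -⅕*(-2117/544) = 2117/2720 ≈ 0.77831)
T(X) = 1 + 7/X
j = I*√305923/23 (j = √((7 - 23)/(-23) - 579) = √(-1/23*(-16) - 579) = √(16/23 - 579) = √(-13301/23) = I*√305923/23 ≈ 24.048*I)
j*U = (I*√305923/23)*(2117/2720) = 2117*I*√305923/62560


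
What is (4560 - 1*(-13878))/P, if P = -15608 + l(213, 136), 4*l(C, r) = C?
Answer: -73752/62219 ≈ -1.1854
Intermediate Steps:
l(C, r) = C/4
P = -62219/4 (P = -15608 + (¼)*213 = -15608 + 213/4 = -62219/4 ≈ -15555.)
(4560 - 1*(-13878))/P = (4560 - 1*(-13878))/(-62219/4) = (4560 + 13878)*(-4/62219) = 18438*(-4/62219) = -73752/62219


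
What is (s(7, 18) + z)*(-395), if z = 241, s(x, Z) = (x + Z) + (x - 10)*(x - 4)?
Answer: -101515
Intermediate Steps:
s(x, Z) = Z + x + (-10 + x)*(-4 + x) (s(x, Z) = (Z + x) + (-10 + x)*(-4 + x) = Z + x + (-10 + x)*(-4 + x))
(s(7, 18) + z)*(-395) = ((40 + 18 + 7² - 13*7) + 241)*(-395) = ((40 + 18 + 49 - 91) + 241)*(-395) = (16 + 241)*(-395) = 257*(-395) = -101515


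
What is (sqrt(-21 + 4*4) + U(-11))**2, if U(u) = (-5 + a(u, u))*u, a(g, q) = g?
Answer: 30971 + 352*I*sqrt(5) ≈ 30971.0 + 787.1*I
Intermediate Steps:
U(u) = u*(-5 + u) (U(u) = (-5 + u)*u = u*(-5 + u))
(sqrt(-21 + 4*4) + U(-11))**2 = (sqrt(-21 + 4*4) - 11*(-5 - 11))**2 = (sqrt(-21 + 16) - 11*(-16))**2 = (sqrt(-5) + 176)**2 = (I*sqrt(5) + 176)**2 = (176 + I*sqrt(5))**2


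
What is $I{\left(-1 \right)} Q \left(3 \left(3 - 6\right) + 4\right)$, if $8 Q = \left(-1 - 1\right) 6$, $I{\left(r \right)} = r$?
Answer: $- \frac{15}{2} \approx -7.5$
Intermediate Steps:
$Q = - \frac{3}{2}$ ($Q = \frac{\left(-1 - 1\right) 6}{8} = \frac{\left(-2\right) 6}{8} = \frac{1}{8} \left(-12\right) = - \frac{3}{2} \approx -1.5$)
$I{\left(-1 \right)} Q \left(3 \left(3 - 6\right) + 4\right) = \left(-1\right) \left(- \frac{3}{2}\right) \left(3 \left(3 - 6\right) + 4\right) = \frac{3 \left(3 \left(3 - 6\right) + 4\right)}{2} = \frac{3 \left(3 \left(-3\right) + 4\right)}{2} = \frac{3 \left(-9 + 4\right)}{2} = \frac{3}{2} \left(-5\right) = - \frac{15}{2}$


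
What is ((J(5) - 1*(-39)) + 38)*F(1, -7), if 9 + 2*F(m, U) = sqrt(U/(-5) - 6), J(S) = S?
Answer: -369 + 41*I*sqrt(115)/5 ≈ -369.0 + 87.935*I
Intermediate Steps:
F(m, U) = -9/2 + sqrt(-6 - U/5)/2 (F(m, U) = -9/2 + sqrt(U/(-5) - 6)/2 = -9/2 + sqrt(U*(-1/5) - 6)/2 = -9/2 + sqrt(-U/5 - 6)/2 = -9/2 + sqrt(-6 - U/5)/2)
((J(5) - 1*(-39)) + 38)*F(1, -7) = ((5 - 1*(-39)) + 38)*(-9/2 + sqrt(-150 - 5*(-7))/10) = ((5 + 39) + 38)*(-9/2 + sqrt(-150 + 35)/10) = (44 + 38)*(-9/2 + sqrt(-115)/10) = 82*(-9/2 + (I*sqrt(115))/10) = 82*(-9/2 + I*sqrt(115)/10) = -369 + 41*I*sqrt(115)/5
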